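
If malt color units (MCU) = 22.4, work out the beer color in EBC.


SRM = 1.4922·MCU^0.6859;  EBC = SRM·1.97
SRM = 1.4922·22.4^0.6859 = 12.5882
EBC = 12.5882·1.97

24.7987 EBC


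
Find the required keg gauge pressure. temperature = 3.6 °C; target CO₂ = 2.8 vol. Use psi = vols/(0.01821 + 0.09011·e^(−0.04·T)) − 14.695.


psi = 2.8/(0.01821 + 0.09011·e^(−0.04·3.6)) − 14.695

14.4004 psi


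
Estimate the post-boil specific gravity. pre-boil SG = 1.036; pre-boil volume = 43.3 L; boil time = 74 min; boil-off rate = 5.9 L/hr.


V_post = V_pre − rate·(t/60);  SG_post = 1 + (SG_pre−1)·V_pre/V_post
V_post = 43.3 − 5.9·(74/60) = 36.0233
SG_post = 1 + (1.036 − 1)·43.3/36.0233

1.0433


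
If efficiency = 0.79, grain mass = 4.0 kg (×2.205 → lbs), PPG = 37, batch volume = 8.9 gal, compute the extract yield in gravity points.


points = lbs × PPG × eff / vol
lbs = 4.0 × 2.205 = 8.8200
points = 8.8200 × 37 × 0.79 / 8.9

28.9673 points


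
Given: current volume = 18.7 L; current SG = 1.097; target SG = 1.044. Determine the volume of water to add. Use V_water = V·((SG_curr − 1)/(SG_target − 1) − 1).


V_water = 18.7·((1.097 − 1)/(1.044 − 1) − 1)

22.5250 L


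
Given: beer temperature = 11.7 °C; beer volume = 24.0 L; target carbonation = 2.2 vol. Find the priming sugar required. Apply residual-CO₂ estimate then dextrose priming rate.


residual = 14.695·(0.01821 + 0.09011·e^(−0.04·T));  sugar = (target − residual)·4.0·V
residual = 14.695·(0.01821 + 0.09011·e^(−0.04·11.7)) = 1.0969
sugar = (2.2 − 1.0969)·4.0·24.0

105.9015 g


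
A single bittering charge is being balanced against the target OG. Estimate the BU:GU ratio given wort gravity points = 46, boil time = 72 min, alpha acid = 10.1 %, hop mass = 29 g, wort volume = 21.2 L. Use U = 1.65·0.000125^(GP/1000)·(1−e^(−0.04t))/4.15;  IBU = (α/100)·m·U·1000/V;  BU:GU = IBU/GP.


U = 1.65·0.000125^(46/1000)·(1−e^(−0.04·72))/4.15 = 0.2482
IBU = (10.1/100)·29·0.2482·1000/21.2 = 34.2916
BU:GU = 34.2916/46

0.7455


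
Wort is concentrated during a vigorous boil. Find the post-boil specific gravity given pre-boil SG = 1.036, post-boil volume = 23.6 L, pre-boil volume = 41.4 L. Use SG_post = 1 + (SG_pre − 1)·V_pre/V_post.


pts_pre = (1.036 − 1)·1000 = 36.0000
pts_post = 36.0000·41.4/23.6 = 63.1525
SG_post = 1 + 63.1525/1000

1.0632


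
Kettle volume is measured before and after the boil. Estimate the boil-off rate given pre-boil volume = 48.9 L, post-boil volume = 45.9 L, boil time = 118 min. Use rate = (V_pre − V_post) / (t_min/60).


rate = (48.9 − 45.9) / (118/60)

1.5254 L/hr


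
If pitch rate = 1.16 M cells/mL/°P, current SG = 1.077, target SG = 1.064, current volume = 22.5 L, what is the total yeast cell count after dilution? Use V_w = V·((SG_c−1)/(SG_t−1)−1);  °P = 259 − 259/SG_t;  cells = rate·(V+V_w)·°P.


V_w = 22.5·((1.077−1)/(1.064−1)−1) = 4.5703
V_final = 22.5 + 4.5703 = 27.0703
°P = 259 − 259/1.064 = 15.5789
cells = 1.16·27.0703·15.5789

489.2033 billion cells


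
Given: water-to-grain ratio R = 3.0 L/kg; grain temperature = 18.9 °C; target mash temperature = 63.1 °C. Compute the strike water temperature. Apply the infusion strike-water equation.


T_strike = (0.41/R)·(T_mash − T_grain) + T_mash
T_strike = (0.41/3.0)·(63.1 − 18.9) + 63.1

69.1407 °C


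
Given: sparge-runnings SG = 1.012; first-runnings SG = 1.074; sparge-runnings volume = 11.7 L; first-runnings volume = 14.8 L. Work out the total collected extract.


total = Σ (SG_i − 1)·1000·V_i
first = (1.074 − 1)·1000·14.8 = 1095.2000
sparge = (1.012 − 1)·1000·11.7 = 140.4000
total = 1095.2000 + 140.4000

1235.6000 gravity·L


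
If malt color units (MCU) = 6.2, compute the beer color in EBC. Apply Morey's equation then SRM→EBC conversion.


SRM = 1.4922·MCU^0.6859;  EBC = SRM·1.97
SRM = 1.4922·6.2^0.6859 = 5.2159
EBC = 5.2159·1.97

10.2753 EBC


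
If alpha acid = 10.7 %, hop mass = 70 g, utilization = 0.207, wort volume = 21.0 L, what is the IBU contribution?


IBU = (α/100)·mass·U·1000 / V
IBU = (10.7/100)·70·0.207·1000 / 21.0

73.8300 IBU


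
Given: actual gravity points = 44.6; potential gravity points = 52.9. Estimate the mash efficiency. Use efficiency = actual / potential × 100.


efficiency = 44.6 / 52.9 × 100

84.3100 %


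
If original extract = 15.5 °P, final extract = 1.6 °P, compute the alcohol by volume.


SG = 259/(259 − P);  ABV = (OG − FG)·131.25
OG = 259/(259 − 15.5) = 1.0637
FG = 259/(259 − 1.6) = 1.0062
ABV = (1.0637 − 1.0062)·131.25

7.5389 % ABV


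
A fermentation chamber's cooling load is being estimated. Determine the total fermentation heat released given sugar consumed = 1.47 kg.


Q = m_sugar · 590 kJ/kg
Q = 1.47 · 590

867.3000 kJ


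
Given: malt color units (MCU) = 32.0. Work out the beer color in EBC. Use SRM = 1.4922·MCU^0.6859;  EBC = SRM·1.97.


SRM = 1.4922·32.0^0.6859 = 16.0772
EBC = 16.0772·1.97

31.6720 EBC


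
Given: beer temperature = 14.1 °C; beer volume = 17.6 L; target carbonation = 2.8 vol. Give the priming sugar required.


residual = 14.695·(0.01821 + 0.09011·e^(−0.04·T));  sugar = (target − residual)·4.0·V
residual = 14.695·(0.01821 + 0.09011·e^(−0.04·14.1)) = 1.0210
sugar = (2.8 − 1.0210)·4.0·17.6

125.2450 g


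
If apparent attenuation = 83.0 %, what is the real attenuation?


RA = AA · 0.8192
RA = 83.0 · 0.8192

67.9936 %


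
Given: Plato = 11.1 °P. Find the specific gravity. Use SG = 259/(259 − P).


SG = 259/(259 − 11.1)

1.0448


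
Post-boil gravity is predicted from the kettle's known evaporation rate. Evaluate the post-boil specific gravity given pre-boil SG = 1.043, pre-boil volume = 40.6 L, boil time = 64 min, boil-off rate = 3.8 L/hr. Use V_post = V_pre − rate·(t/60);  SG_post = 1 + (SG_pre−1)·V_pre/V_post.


V_post = 40.6 − 3.8·(64/60) = 36.5467
SG_post = 1 + (1.043 − 1)·40.6/36.5467

1.0478


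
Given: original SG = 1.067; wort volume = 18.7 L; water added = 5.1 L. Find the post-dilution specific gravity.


SG_new = 1 + (SG_old − 1)·V_old/(V_old + V_water)
pts = (1.067 − 1)·1000·18.7/(18.7 + 5.1) = 52.6429
SG_new = 1 + 52.6429/1000

1.0526


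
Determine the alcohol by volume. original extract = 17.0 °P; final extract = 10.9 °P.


SG = 259/(259 − P);  ABV = (OG − FG)·131.25
OG = 259/(259 − 17.0) = 1.0702
FG = 259/(259 − 10.9) = 1.0439
ABV = (1.0702 − 1.0439)·131.25

3.4537 % ABV


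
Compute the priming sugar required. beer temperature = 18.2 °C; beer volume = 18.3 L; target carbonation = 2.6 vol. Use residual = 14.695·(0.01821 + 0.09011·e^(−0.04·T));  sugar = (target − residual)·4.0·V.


residual = 14.695·(0.01821 + 0.09011·e^(−0.04·18.2)) = 0.9070
sugar = (2.6 − 0.9070)·4.0·18.3

123.9275 g


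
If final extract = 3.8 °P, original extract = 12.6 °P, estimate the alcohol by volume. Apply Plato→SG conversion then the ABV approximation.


SG = 259/(259 − P);  ABV = (OG − FG)·131.25
OG = 259/(259 − 12.6) = 1.0511
FG = 259/(259 − 3.8) = 1.0149
ABV = (1.0511 − 1.0149)·131.25

4.7573 % ABV


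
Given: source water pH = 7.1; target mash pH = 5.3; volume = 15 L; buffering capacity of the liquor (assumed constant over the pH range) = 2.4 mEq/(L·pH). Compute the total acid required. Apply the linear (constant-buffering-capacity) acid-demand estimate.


acid = buffering capacity · (pH_source − pH_target) · V
acid = 2.4 · (7.1 − 5.3) · 15

64.8000 mEq


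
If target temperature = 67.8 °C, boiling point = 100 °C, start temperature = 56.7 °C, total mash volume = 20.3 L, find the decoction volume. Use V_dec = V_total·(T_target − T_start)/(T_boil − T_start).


V_dec = 20.3·(67.8 − 56.7)/(100 − 56.7)

5.2039 L


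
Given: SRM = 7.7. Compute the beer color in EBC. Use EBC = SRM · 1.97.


EBC = 7.7 · 1.97

15.1690 EBC


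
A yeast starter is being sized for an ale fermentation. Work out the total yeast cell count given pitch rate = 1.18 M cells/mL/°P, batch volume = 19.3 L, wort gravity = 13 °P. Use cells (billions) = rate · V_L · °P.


cells = 1.18 · 19.3 · 13

296.0620 billion cells


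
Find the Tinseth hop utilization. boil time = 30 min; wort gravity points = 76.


U = 1.65·0.000125^(GP/1000) · (1 − e^(−0.04·t))/4.15
bigness = 1.65·0.000125^(76/1000) = 0.8334
boil_factor = (1 − e^(−0.04·30))/4.15 = 0.1684
U = 0.8334 · 0.1684

0.1403


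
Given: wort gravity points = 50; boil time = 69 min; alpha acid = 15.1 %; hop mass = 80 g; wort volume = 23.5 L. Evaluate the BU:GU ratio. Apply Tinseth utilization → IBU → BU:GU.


U = 1.65·0.000125^(GP/1000)·(1−e^(−0.04t))/4.15;  IBU = (α/100)·m·U·1000/V;  BU:GU = IBU/GP
U = 1.65·0.000125^(50/1000)·(1−e^(−0.04·69))/4.15 = 0.2376
IBU = (15.1/100)·80·0.2376·1000/23.5 = 122.1475
BU:GU = 122.1475/50

2.4430


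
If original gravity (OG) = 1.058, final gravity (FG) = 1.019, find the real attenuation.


AA = (OG−FG)/(OG−1)·100;  RA = AA·0.8192
AA = (1.058 − 1.019)/(1.058 − 1)·100 = 67.2414
RA = 67.2414·0.8192

55.0841 %


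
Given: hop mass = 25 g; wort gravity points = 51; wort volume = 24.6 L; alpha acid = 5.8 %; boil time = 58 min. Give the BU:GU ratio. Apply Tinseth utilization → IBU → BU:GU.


U = 1.65·0.000125^(GP/1000)·(1−e^(−0.04t))/4.15;  IBU = (α/100)·m·U·1000/V;  BU:GU = IBU/GP
U = 1.65·0.000125^(51/1000)·(1−e^(−0.04·58))/4.15 = 0.2267
IBU = (5.8/100)·25·0.2267·1000/24.6 = 13.3624
BU:GU = 13.3624/51

0.2620


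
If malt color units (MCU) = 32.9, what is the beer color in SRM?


SRM = 1.4922 · MCU^0.6859
SRM = 1.4922 · 32.9^0.6859

16.3860 SRM


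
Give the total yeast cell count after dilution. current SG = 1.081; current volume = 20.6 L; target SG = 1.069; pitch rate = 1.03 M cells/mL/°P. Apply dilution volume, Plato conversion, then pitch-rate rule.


V_w = V·((SG_c−1)/(SG_t−1)−1);  °P = 259 − 259/SG_t;  cells = rate·(V+V_w)·°P
V_w = 20.6·((1.081−1)/(1.069−1)−1) = 3.5826
V_final = 20.6 + 3.5826 = 24.1826
°P = 259 − 259/1.069 = 16.7175
cells = 1.03·24.1826·16.7175

416.4008 billion cells


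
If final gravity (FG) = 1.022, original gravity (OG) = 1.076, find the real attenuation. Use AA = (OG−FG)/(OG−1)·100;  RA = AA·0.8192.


AA = (1.076 − 1.022)/(1.076 − 1)·100 = 71.0526
RA = 71.0526·0.8192

58.2063 %


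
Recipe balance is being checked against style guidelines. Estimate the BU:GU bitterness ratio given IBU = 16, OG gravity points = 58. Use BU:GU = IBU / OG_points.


BU:GU = 16 / 58

0.2759


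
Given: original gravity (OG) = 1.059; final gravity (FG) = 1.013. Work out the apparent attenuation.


AA = (OG − FG)/(OG − 1) · 100
AA = (1.059 − 1.013)/(1.059 − 1) · 100

77.9661 %


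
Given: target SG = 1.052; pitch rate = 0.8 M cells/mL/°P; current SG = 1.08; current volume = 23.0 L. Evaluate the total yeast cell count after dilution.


V_w = V·((SG_c−1)/(SG_t−1)−1);  °P = 259 − 259/SG_t;  cells = rate·(V+V_w)·°P
V_w = 23.0·((1.08−1)/(1.052−1)−1) = 12.3846
V_final = 23.0 + 12.3846 = 35.3846
°P = 259 − 259/1.052 = 12.8023
cells = 0.8·35.3846·12.8023

362.4030 billion cells


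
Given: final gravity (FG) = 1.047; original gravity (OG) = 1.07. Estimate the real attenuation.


AA = (OG−FG)/(OG−1)·100;  RA = AA·0.8192
AA = (1.07 − 1.047)/(1.07 − 1)·100 = 32.8571
RA = 32.8571·0.8192

26.9166 %


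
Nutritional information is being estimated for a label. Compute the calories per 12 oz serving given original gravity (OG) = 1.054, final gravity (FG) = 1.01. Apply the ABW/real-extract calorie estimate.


ABW = (OG−FG)·131.25·0.79/FG;  °P = 259 − 259/SG (for OG→OE and FG→AE);  RE = 0.1808·OE + 0.8192·AE;  Cal = (6.9·ABW + 4·(RE−0.1))·FG·3.55
ABW = (1.054 − 1.01)·131.25·0.79/1.01 = 4.5171
OE = 259 − 259/1.054 = 13.2694 °P
AE = 259 − 259/1.01 = 2.5644 °P
RE = 0.1808·13.2694 + 0.8192·2.5644 = 4.4998 °P
Cal = (6.9·4.5171 + 4·(4.4998−0.1))·1.01·3.55

174.8548 kcal


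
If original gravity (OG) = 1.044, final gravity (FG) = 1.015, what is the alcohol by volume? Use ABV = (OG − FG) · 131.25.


ABV = (1.044 − 1.015) · 131.25

3.8063 % ABV


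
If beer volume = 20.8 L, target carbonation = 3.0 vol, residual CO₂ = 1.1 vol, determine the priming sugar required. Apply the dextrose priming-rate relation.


sugar = (target − residual)·4.0·V
sugar = (3.0 − 1.1)·4.0·20.8

158.0800 g


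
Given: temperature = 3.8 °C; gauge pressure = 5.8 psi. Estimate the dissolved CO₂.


vols = (P + 14.695)·(0.01821 + 0.09011·e^(−0.04·T))
vols = (5.8 + 14.695)·(0.01821 + 0.09011·e^(−0.04·3.8))

1.9596 volumes


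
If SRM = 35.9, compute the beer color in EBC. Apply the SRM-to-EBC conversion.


EBC = SRM · 1.97
EBC = 35.9 · 1.97

70.7230 EBC


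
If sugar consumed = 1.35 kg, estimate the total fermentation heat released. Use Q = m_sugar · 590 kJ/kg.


Q = 1.35 · 590

796.5000 kJ


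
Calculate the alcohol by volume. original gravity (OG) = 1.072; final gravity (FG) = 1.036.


ABV = (OG − FG) · 131.25
ABV = (1.072 − 1.036) · 131.25

4.7250 % ABV


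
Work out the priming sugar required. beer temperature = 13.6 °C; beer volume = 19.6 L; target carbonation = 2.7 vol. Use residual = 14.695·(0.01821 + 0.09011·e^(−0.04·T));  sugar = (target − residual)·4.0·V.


residual = 14.695·(0.01821 + 0.09011·e^(−0.04·13.6)) = 1.0362
sugar = (2.7 − 1.0362)·4.0·19.6

130.4442 g


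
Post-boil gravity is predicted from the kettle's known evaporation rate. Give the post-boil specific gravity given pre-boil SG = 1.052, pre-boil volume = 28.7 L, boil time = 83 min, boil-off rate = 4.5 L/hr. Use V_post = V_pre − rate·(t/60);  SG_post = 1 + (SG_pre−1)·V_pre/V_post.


V_post = 28.7 − 4.5·(83/60) = 22.4750
SG_post = 1 + (1.052 − 1)·28.7/22.4750

1.0664


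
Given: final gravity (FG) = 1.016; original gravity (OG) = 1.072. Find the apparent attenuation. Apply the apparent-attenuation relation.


AA = (OG − FG)/(OG − 1) · 100
AA = (1.072 − 1.016)/(1.072 − 1) · 100

77.7778 %


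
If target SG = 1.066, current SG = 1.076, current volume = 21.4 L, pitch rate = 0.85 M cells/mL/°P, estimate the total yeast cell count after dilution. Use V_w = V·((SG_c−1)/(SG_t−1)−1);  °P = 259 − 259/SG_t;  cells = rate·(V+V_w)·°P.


V_w = 21.4·((1.076−1)/(1.066−1)−1) = 3.2424
V_final = 21.4 + 3.2424 = 24.6424
°P = 259 − 259/1.066 = 16.0356
cells = 0.85·24.6424·16.0356

335.8836 billion cells


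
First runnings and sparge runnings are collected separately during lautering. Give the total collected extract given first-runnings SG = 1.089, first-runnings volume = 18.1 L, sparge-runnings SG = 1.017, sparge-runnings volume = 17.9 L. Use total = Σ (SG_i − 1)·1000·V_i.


first = (1.089 − 1)·1000·18.1 = 1610.9000
sparge = (1.017 − 1)·1000·17.9 = 304.3000
total = 1610.9000 + 304.3000

1915.2000 gravity·L


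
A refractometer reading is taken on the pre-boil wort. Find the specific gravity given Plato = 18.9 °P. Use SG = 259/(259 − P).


SG = 259/(259 − 18.9)

1.0787


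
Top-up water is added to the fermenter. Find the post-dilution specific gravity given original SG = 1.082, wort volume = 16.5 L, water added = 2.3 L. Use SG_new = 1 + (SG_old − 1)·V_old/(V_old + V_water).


pts = (1.082 − 1)·1000·16.5/(16.5 + 2.3) = 71.9681
SG_new = 1 + 71.9681/1000

1.0720


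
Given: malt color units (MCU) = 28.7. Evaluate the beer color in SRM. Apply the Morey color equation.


SRM = 1.4922 · MCU^0.6859
SRM = 1.4922 · 28.7^0.6859

14.9207 SRM


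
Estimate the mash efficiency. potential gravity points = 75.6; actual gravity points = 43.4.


efficiency = actual / potential × 100
efficiency = 43.4 / 75.6 × 100

57.4074 %


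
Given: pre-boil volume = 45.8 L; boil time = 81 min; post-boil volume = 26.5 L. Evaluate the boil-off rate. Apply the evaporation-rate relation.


rate = (V_pre − V_post) / (t_min/60)
rate = (45.8 − 26.5) / (81/60)

14.2963 L/hr


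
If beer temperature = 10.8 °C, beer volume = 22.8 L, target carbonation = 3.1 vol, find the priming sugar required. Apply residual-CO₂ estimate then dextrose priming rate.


residual = 14.695·(0.01821 + 0.09011·e^(−0.04·T));  sugar = (target − residual)·4.0·V
residual = 14.695·(0.01821 + 0.09011·e^(−0.04·10.8)) = 1.1273
sugar = (3.1 − 1.1273)·4.0·22.8

179.9141 g


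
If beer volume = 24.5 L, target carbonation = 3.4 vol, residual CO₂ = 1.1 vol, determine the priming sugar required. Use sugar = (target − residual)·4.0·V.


sugar = (3.4 − 1.1)·4.0·24.5

225.4000 g


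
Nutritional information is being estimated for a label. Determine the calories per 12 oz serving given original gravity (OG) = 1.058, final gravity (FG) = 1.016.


ABW = (OG−FG)·131.25·0.79/FG;  °P = 259 − 259/SG (for OG→OE and FG→AE);  RE = 0.1808·OE + 0.8192·AE;  Cal = (6.9·ABW + 4·(RE−0.1))·FG·3.55
ABW = (1.058 − 1.016)·131.25·0.79/1.016 = 4.2863
OE = 259 − 259/1.058 = 14.1985 °P
AE = 259 − 259/1.016 = 4.0787 °P
RE = 0.1808·14.1985 + 0.8192·4.0787 = 5.9084 °P
Cal = (6.9·4.2863 + 4·(5.9084−0.1))·1.016·3.55

190.4715 kcal


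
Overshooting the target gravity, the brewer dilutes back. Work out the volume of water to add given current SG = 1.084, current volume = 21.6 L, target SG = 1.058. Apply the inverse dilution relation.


V_water = V·((SG_curr − 1)/(SG_target − 1) − 1)
V_water = 21.6·((1.084 − 1)/(1.058 − 1) − 1)

9.6828 L


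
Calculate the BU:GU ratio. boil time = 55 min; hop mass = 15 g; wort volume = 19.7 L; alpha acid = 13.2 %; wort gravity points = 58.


U = 1.65·0.000125^(GP/1000)·(1−e^(−0.04t))/4.15;  IBU = (α/100)·m·U·1000/V;  BU:GU = IBU/GP
U = 1.65·0.000125^(58/1000)·(1−e^(−0.04·55))/4.15 = 0.2099
IBU = (13.2/100)·15·0.2099·1000/19.7 = 21.0986
BU:GU = 21.0986/58

0.3638


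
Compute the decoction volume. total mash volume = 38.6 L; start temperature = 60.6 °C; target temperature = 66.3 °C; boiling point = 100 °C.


V_dec = V_total·(T_target − T_start)/(T_boil − T_start)
V_dec = 38.6·(66.3 − 60.6)/(100 − 60.6)

5.5843 L


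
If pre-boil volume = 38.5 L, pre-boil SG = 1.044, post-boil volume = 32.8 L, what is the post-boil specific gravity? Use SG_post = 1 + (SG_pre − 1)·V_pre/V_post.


pts_pre = (1.044 − 1)·1000 = 44.0000
pts_post = 44.0000·38.5/32.8 = 51.6463
SG_post = 1 + 51.6463/1000

1.0516


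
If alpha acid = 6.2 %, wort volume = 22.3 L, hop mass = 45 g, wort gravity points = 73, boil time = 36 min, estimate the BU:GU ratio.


U = 1.65·0.000125^(GP/1000)·(1−e^(−0.04t))/4.15;  IBU = (α/100)·m·U·1000/V;  BU:GU = IBU/GP
U = 1.65·0.000125^(73/1000)·(1−e^(−0.04·36))/4.15 = 0.1574
IBU = (6.2/100)·45·0.1574·1000/22.3 = 19.6959
BU:GU = 19.6959/73

0.2698


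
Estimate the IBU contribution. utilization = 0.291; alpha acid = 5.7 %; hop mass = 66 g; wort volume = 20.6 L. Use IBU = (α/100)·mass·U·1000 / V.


IBU = (5.7/100)·66·0.291·1000 / 20.6

53.1428 IBU


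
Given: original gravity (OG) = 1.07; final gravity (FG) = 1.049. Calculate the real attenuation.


AA = (OG−FG)/(OG−1)·100;  RA = AA·0.8192
AA = (1.07 − 1.049)/(1.07 − 1)·100 = 30.0000
RA = 30.0000·0.8192

24.5760 %


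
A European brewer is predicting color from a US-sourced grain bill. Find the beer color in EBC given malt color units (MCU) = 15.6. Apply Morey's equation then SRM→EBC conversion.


SRM = 1.4922·MCU^0.6859;  EBC = SRM·1.97
SRM = 1.4922·15.6^0.6859 = 9.8218
EBC = 9.8218·1.97

19.3490 EBC


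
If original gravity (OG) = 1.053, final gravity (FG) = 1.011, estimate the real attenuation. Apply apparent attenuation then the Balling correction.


AA = (OG−FG)/(OG−1)·100;  RA = AA·0.8192
AA = (1.053 − 1.011)/(1.053 − 1)·100 = 79.2453
RA = 79.2453·0.8192

64.9177 %


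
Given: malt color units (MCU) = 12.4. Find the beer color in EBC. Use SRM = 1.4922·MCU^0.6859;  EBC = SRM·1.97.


SRM = 1.4922·12.4^0.6859 = 8.3908
EBC = 8.3908·1.97

16.5299 EBC


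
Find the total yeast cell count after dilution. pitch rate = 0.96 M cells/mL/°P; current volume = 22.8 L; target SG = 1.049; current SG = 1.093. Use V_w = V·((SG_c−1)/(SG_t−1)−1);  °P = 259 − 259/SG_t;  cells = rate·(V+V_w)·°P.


V_w = 22.8·((1.093−1)/(1.049−1)−1) = 20.4735
V_final = 22.8 + 20.4735 = 43.2735
°P = 259 − 259/1.049 = 12.0982
cells = 0.96·43.2735·12.0982

502.5894 billion cells


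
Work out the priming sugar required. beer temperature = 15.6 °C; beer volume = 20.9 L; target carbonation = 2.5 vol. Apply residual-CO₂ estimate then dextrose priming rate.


residual = 14.695·(0.01821 + 0.09011·e^(−0.04·T));  sugar = (target − residual)·4.0·V
residual = 14.695·(0.01821 + 0.09011·e^(−0.04·15.6)) = 0.9771
sugar = (2.5 − 0.9771)·4.0·20.9

127.3161 g


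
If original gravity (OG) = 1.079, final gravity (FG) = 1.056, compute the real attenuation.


AA = (OG−FG)/(OG−1)·100;  RA = AA·0.8192
AA = (1.079 − 1.056)/(1.079 − 1)·100 = 29.1139
RA = 29.1139·0.8192

23.8501 %


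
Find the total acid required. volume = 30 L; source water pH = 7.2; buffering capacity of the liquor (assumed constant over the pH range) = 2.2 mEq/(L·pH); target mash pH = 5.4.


acid = buffering capacity · (pH_source − pH_target) · V
acid = 2.2 · (7.2 − 5.4) · 30

118.8000 mEq


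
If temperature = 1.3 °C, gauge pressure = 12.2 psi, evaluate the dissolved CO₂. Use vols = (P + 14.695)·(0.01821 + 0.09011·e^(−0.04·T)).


vols = (12.2 + 14.695)·(0.01821 + 0.09011·e^(−0.04·1.3))

2.7905 volumes


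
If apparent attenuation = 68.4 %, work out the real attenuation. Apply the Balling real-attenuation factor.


RA = AA · 0.8192
RA = 68.4 · 0.8192

56.0333 %


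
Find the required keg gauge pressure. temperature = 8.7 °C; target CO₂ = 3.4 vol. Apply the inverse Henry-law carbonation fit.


psi = vols/(0.01821 + 0.09011·e^(−0.04·T)) − 14.695
psi = 3.4/(0.01821 + 0.09011·e^(−0.04·8.7)) − 14.695

26.8512 psi


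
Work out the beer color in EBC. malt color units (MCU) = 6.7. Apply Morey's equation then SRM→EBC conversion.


SRM = 1.4922·MCU^0.6859;  EBC = SRM·1.97
SRM = 1.4922·6.7^0.6859 = 5.5009
EBC = 5.5009·1.97

10.8367 EBC


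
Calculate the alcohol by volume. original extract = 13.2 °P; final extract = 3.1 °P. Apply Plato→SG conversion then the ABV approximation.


SG = 259/(259 − P);  ABV = (OG − FG)·131.25
OG = 259/(259 − 13.2) = 1.0537
FG = 259/(259 − 3.1) = 1.0121
ABV = (1.0537 − 1.0121)·131.25

5.4584 % ABV


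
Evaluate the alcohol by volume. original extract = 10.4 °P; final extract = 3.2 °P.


SG = 259/(259 − P);  ABV = (OG − FG)·131.25
OG = 259/(259 − 10.4) = 1.0418
FG = 259/(259 − 3.2) = 1.0125
ABV = (1.0418 − 1.0125)·131.25

3.8488 % ABV


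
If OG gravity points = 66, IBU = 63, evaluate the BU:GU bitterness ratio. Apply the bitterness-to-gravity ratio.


BU:GU = IBU / OG_points
BU:GU = 63 / 66

0.9545


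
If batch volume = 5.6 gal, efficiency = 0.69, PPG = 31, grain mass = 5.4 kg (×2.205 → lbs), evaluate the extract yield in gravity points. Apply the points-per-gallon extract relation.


points = lbs × PPG × eff / vol
lbs = 5.4 × 2.205 = 11.9070
points = 11.9070 × 31 × 0.69 / 5.6

45.4805 points


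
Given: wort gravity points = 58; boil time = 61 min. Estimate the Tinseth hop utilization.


U = 1.65·0.000125^(GP/1000) · (1 − e^(−0.04·t))/4.15
bigness = 1.65·0.000125^(58/1000) = 0.9797
boil_factor = (1 − e^(−0.04·61))/4.15 = 0.2200
U = 0.9797 · 0.2200

0.2155


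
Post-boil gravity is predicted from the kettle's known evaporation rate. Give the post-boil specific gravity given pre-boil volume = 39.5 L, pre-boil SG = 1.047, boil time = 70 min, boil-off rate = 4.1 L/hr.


V_post = V_pre − rate·(t/60);  SG_post = 1 + (SG_pre−1)·V_pre/V_post
V_post = 39.5 − 4.1·(70/60) = 34.7167
SG_post = 1 + (1.047 − 1)·39.5/34.7167

1.0535


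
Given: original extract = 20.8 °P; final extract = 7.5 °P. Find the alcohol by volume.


SG = 259/(259 − P);  ABV = (OG − FG)·131.25
OG = 259/(259 − 20.8) = 1.0873
FG = 259/(259 − 7.5) = 1.0298
ABV = (1.0873 − 1.0298)·131.25

7.5469 % ABV


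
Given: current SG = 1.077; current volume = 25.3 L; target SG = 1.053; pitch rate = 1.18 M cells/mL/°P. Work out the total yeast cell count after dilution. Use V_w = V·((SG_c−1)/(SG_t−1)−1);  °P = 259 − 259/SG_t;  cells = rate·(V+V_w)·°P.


V_w = 25.3·((1.077−1)/(1.053−1)−1) = 11.4566
V_final = 25.3 + 11.4566 = 36.7566
°P = 259 − 259/1.053 = 13.0361
cells = 1.18·36.7566·13.0361

565.4115 billion cells


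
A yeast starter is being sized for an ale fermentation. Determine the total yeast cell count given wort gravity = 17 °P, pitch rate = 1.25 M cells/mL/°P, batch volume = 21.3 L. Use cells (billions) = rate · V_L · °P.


cells = 1.25 · 21.3 · 17

452.6250 billion cells


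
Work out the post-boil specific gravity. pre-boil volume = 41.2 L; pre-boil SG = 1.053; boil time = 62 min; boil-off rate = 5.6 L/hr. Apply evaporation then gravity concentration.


V_post = V_pre − rate·(t/60);  SG_post = 1 + (SG_pre−1)·V_pre/V_post
V_post = 41.2 − 5.6·(62/60) = 35.4133
SG_post = 1 + (1.053 − 1)·41.2/35.4133

1.0617


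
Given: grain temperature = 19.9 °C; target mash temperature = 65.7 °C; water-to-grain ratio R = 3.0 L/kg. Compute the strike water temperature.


T_strike = (0.41/R)·(T_mash − T_grain) + T_mash
T_strike = (0.41/3.0)·(65.7 − 19.9) + 65.7

71.9593 °C


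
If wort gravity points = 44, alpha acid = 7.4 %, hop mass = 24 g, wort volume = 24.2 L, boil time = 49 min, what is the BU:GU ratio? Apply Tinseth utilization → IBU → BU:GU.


U = 1.65·0.000125^(GP/1000)·(1−e^(−0.04t))/4.15;  IBU = (α/100)·m·U·1000/V;  BU:GU = IBU/GP
U = 1.65·0.000125^(44/1000)·(1−e^(−0.04·49))/4.15 = 0.2300
IBU = (7.4/100)·24·0.2300·1000/24.2 = 16.8808
BU:GU = 16.8808/44

0.3837


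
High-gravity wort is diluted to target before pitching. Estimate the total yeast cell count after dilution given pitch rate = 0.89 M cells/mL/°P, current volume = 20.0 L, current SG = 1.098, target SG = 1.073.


V_w = V·((SG_c−1)/(SG_t−1)−1);  °P = 259 − 259/SG_t;  cells = rate·(V+V_w)·°P
V_w = 20.0·((1.098−1)/(1.073−1)−1) = 6.8493
V_final = 20.0 + 6.8493 = 26.8493
°P = 259 − 259/1.073 = 17.6207
cells = 0.89·26.8493·17.6207

421.0621 billion cells


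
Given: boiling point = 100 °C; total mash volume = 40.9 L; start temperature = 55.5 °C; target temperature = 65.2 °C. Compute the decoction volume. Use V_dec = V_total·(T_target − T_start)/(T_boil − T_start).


V_dec = 40.9·(65.2 − 55.5)/(100 − 55.5)

8.9153 L


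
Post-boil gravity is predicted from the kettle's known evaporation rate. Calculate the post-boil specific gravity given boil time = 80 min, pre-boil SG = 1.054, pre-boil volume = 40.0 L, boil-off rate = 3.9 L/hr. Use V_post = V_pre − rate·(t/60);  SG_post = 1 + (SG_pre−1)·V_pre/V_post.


V_post = 40.0 − 3.9·(80/60) = 34.8000
SG_post = 1 + (1.054 − 1)·40.0/34.8000

1.0621


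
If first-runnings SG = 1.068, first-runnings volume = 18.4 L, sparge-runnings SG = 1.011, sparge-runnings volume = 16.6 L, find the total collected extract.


total = Σ (SG_i − 1)·1000·V_i
first = (1.068 − 1)·1000·18.4 = 1251.2000
sparge = (1.011 − 1)·1000·16.6 = 182.6000
total = 1251.2000 + 182.6000

1433.8000 gravity·L


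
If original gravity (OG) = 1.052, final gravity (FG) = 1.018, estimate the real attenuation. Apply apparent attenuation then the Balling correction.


AA = (OG−FG)/(OG−1)·100;  RA = AA·0.8192
AA = (1.052 − 1.018)/(1.052 − 1)·100 = 65.3846
RA = 65.3846·0.8192

53.5631 %


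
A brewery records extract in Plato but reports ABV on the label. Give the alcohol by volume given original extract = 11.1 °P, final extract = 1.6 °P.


SG = 259/(259 − P);  ABV = (OG − FG)·131.25
OG = 259/(259 − 11.1) = 1.0448
FG = 259/(259 − 1.6) = 1.0062
ABV = (1.0448 − 1.0062)·131.25

5.0610 % ABV


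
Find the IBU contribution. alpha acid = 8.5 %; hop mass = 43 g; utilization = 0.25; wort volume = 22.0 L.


IBU = (α/100)·mass·U·1000 / V
IBU = (8.5/100)·43·0.25·1000 / 22.0

41.5341 IBU


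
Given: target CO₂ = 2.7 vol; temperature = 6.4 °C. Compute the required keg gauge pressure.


psi = vols/(0.01821 + 0.09011·e^(−0.04·T)) − 14.695
psi = 2.7/(0.01821 + 0.09011·e^(−0.04·6.4)) − 14.695

15.9980 psi


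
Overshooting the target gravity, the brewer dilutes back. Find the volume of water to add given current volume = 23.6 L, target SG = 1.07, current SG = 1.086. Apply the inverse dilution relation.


V_water = V·((SG_curr − 1)/(SG_target − 1) − 1)
V_water = 23.6·((1.086 − 1)/(1.07 − 1) − 1)

5.3943 L


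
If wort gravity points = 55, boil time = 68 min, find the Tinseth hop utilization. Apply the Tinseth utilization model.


U = 1.65·0.000125^(GP/1000) · (1 − e^(−0.04·t))/4.15
bigness = 1.65·0.000125^(55/1000) = 1.0065
boil_factor = (1 − e^(−0.04·68))/4.15 = 0.2251
U = 1.0065 · 0.2251

0.2266


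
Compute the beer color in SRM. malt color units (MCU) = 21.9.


SRM = 1.4922 · MCU^0.6859
SRM = 1.4922 · 21.9^0.6859

12.3947 SRM


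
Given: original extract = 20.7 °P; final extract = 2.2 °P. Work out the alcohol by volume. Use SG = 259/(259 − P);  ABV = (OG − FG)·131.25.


OG = 259/(259 − 20.7) = 1.0869
FG = 259/(259 − 2.2) = 1.0086
ABV = (1.0869 − 1.0086)·131.25

10.2767 % ABV


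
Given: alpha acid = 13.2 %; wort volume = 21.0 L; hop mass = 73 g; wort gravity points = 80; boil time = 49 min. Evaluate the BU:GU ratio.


U = 1.65·0.000125^(GP/1000)·(1−e^(−0.04t))/4.15;  IBU = (α/100)·m·U·1000/V;  BU:GU = IBU/GP
U = 1.65·0.000125^(80/1000)·(1−e^(−0.04·49))/4.15 = 0.1664
IBU = (13.2/100)·73·0.1664·1000/21.0 = 76.3714
BU:GU = 76.3714/80

0.9546


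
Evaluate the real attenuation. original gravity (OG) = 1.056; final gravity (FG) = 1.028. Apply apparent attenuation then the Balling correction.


AA = (OG−FG)/(OG−1)·100;  RA = AA·0.8192
AA = (1.056 − 1.028)/(1.056 − 1)·100 = 50.0000
RA = 50.0000·0.8192

40.9600 %


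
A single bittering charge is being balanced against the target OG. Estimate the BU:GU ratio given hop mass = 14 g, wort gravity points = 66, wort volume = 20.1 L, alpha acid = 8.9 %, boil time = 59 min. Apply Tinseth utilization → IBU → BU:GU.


U = 1.65·0.000125^(GP/1000)·(1−e^(−0.04t))/4.15;  IBU = (α/100)·m·U·1000/V;  BU:GU = IBU/GP
U = 1.65·0.000125^(66/1000)·(1−e^(−0.04·59))/4.15 = 0.1990
IBU = (8.9/100)·14·0.1990·1000/20.1 = 12.3333
BU:GU = 12.3333/66

0.1869


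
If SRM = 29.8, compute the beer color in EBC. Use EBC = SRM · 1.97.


EBC = 29.8 · 1.97

58.7060 EBC


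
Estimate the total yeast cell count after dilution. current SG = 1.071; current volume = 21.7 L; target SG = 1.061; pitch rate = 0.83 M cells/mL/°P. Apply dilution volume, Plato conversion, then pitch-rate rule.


V_w = V·((SG_c−1)/(SG_t−1)−1);  °P = 259 − 259/SG_t;  cells = rate·(V+V_w)·°P
V_w = 21.7·((1.071−1)/(1.061−1)−1) = 3.5574
V_final = 21.7 + 3.5574 = 25.2574
°P = 259 − 259/1.061 = 14.8907
cells = 0.83·25.2574·14.8907

312.1624 billion cells


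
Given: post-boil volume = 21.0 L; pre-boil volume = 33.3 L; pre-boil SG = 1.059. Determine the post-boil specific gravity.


SG_post = 1 + (SG_pre − 1)·V_pre/V_post
pts_pre = (1.059 − 1)·1000 = 59.0000
pts_post = 59.0000·33.3/21.0 = 93.5571
SG_post = 1 + 93.5571/1000

1.0936


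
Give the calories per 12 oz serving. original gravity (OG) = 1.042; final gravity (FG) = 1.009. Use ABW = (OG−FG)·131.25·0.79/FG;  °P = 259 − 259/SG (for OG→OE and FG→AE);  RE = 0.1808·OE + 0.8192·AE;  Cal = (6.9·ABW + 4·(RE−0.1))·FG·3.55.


ABW = (1.042 − 1.009)·131.25·0.79/1.009 = 3.3912
OE = 259 − 259/1.042 = 10.4395 °P
AE = 259 − 259/1.009 = 2.3102 °P
RE = 0.1808·10.4395 + 0.8192·2.3102 = 3.7800 °P
Cal = (6.9·3.3912 + 4·(3.7800−0.1))·1.009·3.55

136.5404 kcal


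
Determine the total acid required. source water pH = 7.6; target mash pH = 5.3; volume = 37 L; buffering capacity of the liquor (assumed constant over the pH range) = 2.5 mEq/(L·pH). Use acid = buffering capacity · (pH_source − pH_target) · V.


acid = 2.5 · (7.6 − 5.3) · 37

212.7500 mEq


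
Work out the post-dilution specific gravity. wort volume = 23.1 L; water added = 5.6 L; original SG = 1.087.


SG_new = 1 + (SG_old − 1)·V_old/(V_old + V_water)
pts = (1.087 − 1)·1000·23.1/(23.1 + 5.6) = 70.0244
SG_new = 1 + 70.0244/1000

1.0700


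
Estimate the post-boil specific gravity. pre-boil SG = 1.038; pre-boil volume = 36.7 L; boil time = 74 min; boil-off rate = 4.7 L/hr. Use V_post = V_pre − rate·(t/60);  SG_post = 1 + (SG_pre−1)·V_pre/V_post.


V_post = 36.7 − 4.7·(74/60) = 30.9033
SG_post = 1 + (1.038 − 1)·36.7/30.9033

1.0451


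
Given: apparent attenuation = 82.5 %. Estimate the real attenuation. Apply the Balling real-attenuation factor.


RA = AA · 0.8192
RA = 82.5 · 0.8192

67.5840 %


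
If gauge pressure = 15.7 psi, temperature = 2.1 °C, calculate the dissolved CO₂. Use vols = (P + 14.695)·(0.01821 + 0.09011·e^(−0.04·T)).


vols = (15.7 + 14.695)·(0.01821 + 0.09011·e^(−0.04·2.1))

3.0717 volumes


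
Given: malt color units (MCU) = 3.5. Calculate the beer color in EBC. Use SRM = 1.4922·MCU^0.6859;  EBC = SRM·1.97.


SRM = 1.4922·3.5^0.6859 = 3.5237
EBC = 3.5237·1.97

6.9418 EBC


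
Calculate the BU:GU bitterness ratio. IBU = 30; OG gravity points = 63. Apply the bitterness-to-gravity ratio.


BU:GU = IBU / OG_points
BU:GU = 30 / 63

0.4762


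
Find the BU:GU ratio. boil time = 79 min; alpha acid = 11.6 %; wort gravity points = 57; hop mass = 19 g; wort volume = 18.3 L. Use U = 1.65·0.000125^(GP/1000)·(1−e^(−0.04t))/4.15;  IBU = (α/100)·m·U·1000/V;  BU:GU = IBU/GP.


U = 1.65·0.000125^(57/1000)·(1−e^(−0.04·79))/4.15 = 0.2281
IBU = (11.6/100)·19·0.2281·1000/18.3 = 27.4722
BU:GU = 27.4722/57

0.4820


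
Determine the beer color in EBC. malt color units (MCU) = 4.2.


SRM = 1.4922·MCU^0.6859;  EBC = SRM·1.97
SRM = 1.4922·4.2^0.6859 = 3.9931
EBC = 3.9931·1.97

7.8665 EBC


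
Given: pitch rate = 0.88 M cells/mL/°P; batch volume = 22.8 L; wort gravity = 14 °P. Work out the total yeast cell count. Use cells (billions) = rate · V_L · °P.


cells = 0.88 · 22.8 · 14

280.8960 billion cells


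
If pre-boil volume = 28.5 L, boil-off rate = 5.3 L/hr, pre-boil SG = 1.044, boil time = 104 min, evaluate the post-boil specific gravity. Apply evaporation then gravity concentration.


V_post = V_pre − rate·(t/60);  SG_post = 1 + (SG_pre−1)·V_pre/V_post
V_post = 28.5 − 5.3·(104/60) = 19.3133
SG_post = 1 + (1.044 − 1)·28.5/19.3133

1.0649


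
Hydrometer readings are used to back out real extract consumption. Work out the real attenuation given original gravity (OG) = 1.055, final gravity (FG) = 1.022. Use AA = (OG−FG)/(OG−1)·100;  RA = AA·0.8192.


AA = (1.055 − 1.022)/(1.055 − 1)·100 = 60.0000
RA = 60.0000·0.8192

49.1520 %


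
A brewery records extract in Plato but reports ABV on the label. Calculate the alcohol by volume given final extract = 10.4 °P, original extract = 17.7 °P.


SG = 259/(259 − P);  ABV = (OG − FG)·131.25
OG = 259/(259 − 17.7) = 1.0734
FG = 259/(259 − 10.4) = 1.0418
ABV = (1.0734 − 1.0418)·131.25

4.1368 % ABV


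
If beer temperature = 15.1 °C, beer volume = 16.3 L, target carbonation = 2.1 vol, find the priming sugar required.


residual = 14.695·(0.01821 + 0.09011·e^(−0.04·T));  sugar = (target − residual)·4.0·V
residual = 14.695·(0.01821 + 0.09011·e^(−0.04·15.1)) = 0.9914
sugar = (2.1 − 0.9914)·4.0·16.3

72.2799 g


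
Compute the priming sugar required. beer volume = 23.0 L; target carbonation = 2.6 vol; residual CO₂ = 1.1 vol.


sugar = (target − residual)·4.0·V
sugar = (2.6 − 1.1)·4.0·23.0

138.0000 g


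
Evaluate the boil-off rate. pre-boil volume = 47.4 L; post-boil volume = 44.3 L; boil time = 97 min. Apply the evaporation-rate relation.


rate = (V_pre − V_post) / (t_min/60)
rate = (47.4 − 44.3) / (97/60)

1.9175 L/hr


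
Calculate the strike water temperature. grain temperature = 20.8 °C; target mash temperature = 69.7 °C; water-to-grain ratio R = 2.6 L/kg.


T_strike = (0.41/R)·(T_mash − T_grain) + T_mash
T_strike = (0.41/2.6)·(69.7 − 20.8) + 69.7

77.4112 °C


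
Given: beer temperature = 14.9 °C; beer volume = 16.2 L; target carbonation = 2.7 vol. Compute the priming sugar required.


residual = 14.695·(0.01821 + 0.09011·e^(−0.04·T));  sugar = (target − residual)·4.0·V
residual = 14.695·(0.01821 + 0.09011·e^(−0.04·14.9)) = 0.9972
sugar = (2.7 − 0.9972)·4.0·16.2

110.3397 g


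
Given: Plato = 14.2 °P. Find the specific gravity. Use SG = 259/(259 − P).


SG = 259/(259 − 14.2)

1.0580


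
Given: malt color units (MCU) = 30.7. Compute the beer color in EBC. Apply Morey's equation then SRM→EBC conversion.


SRM = 1.4922·MCU^0.6859;  EBC = SRM·1.97
SRM = 1.4922·30.7^0.6859 = 15.6263
EBC = 15.6263·1.97

30.7837 EBC


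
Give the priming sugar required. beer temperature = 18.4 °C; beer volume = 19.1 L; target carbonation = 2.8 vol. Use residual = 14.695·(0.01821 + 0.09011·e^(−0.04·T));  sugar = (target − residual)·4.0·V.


residual = 14.695·(0.01821 + 0.09011·e^(−0.04·18.4)) = 0.9019
sugar = (2.8 − 0.9019)·4.0·19.1

145.0144 g


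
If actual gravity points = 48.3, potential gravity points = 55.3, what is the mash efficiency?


efficiency = actual / potential × 100
efficiency = 48.3 / 55.3 × 100

87.3418 %


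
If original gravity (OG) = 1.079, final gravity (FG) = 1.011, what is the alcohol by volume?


ABV = (OG − FG) · 131.25
ABV = (1.079 − 1.011) · 131.25

8.9250 % ABV


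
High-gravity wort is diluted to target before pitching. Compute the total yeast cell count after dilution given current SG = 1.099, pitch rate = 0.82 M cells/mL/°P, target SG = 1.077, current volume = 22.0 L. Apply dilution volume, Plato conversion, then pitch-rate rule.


V_w = V·((SG_c−1)/(SG_t−1)−1);  °P = 259 − 259/SG_t;  cells = rate·(V+V_w)·°P
V_w = 22.0·((1.099−1)/(1.077−1)−1) = 6.2857
V_final = 22.0 + 6.2857 = 28.2857
°P = 259 − 259/1.077 = 18.5172
cells = 0.82·28.2857·18.5172

429.4927 billion cells


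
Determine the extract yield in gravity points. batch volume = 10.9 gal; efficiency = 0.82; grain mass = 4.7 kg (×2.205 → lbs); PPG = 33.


points = lbs × PPG × eff / vol
lbs = 4.7 × 2.205 = 10.3635
points = 10.3635 × 33 × 0.82 / 10.9

25.7281 points


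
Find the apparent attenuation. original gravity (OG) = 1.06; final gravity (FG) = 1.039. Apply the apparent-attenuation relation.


AA = (OG − FG)/(OG − 1) · 100
AA = (1.06 − 1.039)/(1.06 − 1) · 100

35.0000 %


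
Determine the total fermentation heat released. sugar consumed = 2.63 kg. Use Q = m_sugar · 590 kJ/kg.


Q = 2.63 · 590

1551.7000 kJ
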